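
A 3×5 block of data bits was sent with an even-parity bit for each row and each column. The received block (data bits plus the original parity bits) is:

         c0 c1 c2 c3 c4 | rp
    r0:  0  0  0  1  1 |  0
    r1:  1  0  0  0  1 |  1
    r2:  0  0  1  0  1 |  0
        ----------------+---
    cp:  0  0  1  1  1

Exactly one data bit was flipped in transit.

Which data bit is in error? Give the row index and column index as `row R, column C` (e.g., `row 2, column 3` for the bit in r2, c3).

Recompute each row's even parity and compare to rp:
  r0: data parity 0, sent rp 0 → ok
  r1: data parity 0, sent rp 1 → mismatch
  r2: data parity 0, sent rp 0 → ok
Recompute each column's even parity and compare to cp:
  c0: data parity 1, sent cp 0 → mismatch
  c1: data parity 0, sent cp 0 → ok
  c2: data parity 1, sent cp 1 → ok
  c3: data parity 1, sent cp 1 → ok
  c4: data parity 1, sent cp 1 → ok
Exactly one row (r1) and one column (c0) fail → the flipped bit is at their intersection.

row 1, column 0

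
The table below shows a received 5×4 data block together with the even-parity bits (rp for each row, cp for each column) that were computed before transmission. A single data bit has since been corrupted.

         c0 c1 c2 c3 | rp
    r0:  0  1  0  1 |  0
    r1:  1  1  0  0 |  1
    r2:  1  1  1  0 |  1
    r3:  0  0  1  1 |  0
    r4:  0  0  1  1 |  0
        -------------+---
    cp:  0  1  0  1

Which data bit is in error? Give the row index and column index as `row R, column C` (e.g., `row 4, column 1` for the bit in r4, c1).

row 1, column 2

Recompute each row's even parity and compare to rp:
  r0: data parity 0, sent rp 0 → ok
  r1: data parity 0, sent rp 1 → mismatch
  r2: data parity 1, sent rp 1 → ok
  r3: data parity 0, sent rp 0 → ok
  r4: data parity 0, sent rp 0 → ok
Recompute each column's even parity and compare to cp:
  c0: data parity 0, sent cp 0 → ok
  c1: data parity 1, sent cp 1 → ok
  c2: data parity 1, sent cp 0 → mismatch
  c3: data parity 1, sent cp 1 → ok
Exactly one row (r1) and one column (c2) fail → the flipped bit is at their intersection.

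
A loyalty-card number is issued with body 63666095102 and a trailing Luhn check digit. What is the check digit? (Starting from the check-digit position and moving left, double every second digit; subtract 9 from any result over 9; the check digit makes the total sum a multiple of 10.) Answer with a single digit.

2

Partial digits right→left: 2 0 1 5 9 0 6 6 6 3 6
Double every second digit counting from the check-digit position (so the 1st, 3rd, 5th, ... of the partial from the right).
  doubled (with −9 where >9): 4 2 9 3 3 3 → sum 24
  kept as-is: 0 5 0 6 3 → sum 14
Total = 24 + 14 = 38.
Check digit = (10 − (38 mod 10)) mod 10 = 2.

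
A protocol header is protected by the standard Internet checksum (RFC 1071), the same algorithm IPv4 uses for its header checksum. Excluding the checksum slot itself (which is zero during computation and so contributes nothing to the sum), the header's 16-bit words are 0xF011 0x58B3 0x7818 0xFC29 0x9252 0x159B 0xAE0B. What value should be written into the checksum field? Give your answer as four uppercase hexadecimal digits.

ECFE

One's-complement addition (fold any carry out of bit 15 back into bit 0):
  0xF011 + 0x58B3 = 0x148C4 → wrap carry → 0x48C5
  0x48C5 + 0x7818 = 0x0C0DD
  0xC0DD + 0xFC29 = 0x1BD06 → wrap carry → 0xBD07
  0xBD07 + 0x9252 = 0x14F59 → wrap carry → 0x4F5A
  0x4F5A + 0x159B = 0x064F5
  0x64F5 + 0xAE0B = 0x11300 → wrap carry → 0x1301
One's-complement sum = 0x1301.
Checksum = ~0x1301 & 0xFFFF = 0xECFE.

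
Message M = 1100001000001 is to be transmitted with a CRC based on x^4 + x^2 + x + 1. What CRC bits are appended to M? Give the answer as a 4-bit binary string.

Append 4 zeros: 11000010000010000. Divide by 10111 (XOR where the leading bit is 1):
  pos 0: 11000 XOR 10111 = 01111
  pos 1: 11110 XOR 10111 = 01001
  pos 2: 10011 XOR 10111 = 00100
  pos 4: 10000 XOR 10111 = 00111
  pos 6: 11100 XOR 10111 = 01011
  pos 7: 10110 XOR 10111 = 00001
  pos 11: 11000 XOR 10111 = 01111
  pos 12: 11110 XOR 10111 = 01001
Remainder (last 4 bits) = 1001. This is the CRC / FCS.

1001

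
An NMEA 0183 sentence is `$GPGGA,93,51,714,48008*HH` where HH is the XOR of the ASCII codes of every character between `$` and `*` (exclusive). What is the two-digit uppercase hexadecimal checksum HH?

5E

XOR the ASCII codes of the payload characters:
  'G' = 0x47 → acc = 0x47
  'P' = 0x50 → acc = 0x17
  'G' = 0x47 → acc = 0x50
  'G' = 0x47 → acc = 0x17
  'A' = 0x41 → acc = 0x56
  ',' = 0x2C → acc = 0x7A
  '9' = 0x39 → acc = 0x43
  '3' = 0x33 → acc = 0x70
  ',' = 0x2C → acc = 0x5C
  '5' = 0x35 → acc = 0x69
  '1' = 0x31 → acc = 0x58
  ',' = 0x2C → acc = 0x74
  '7' = 0x37 → acc = 0x43
  '1' = 0x31 → acc = 0x72
  '4' = 0x34 → acc = 0x46
  ',' = 0x2C → acc = 0x6A
  '4' = 0x34 → acc = 0x5E
  '8' = 0x38 → acc = 0x66
  '0' = 0x30 → acc = 0x56
  '0' = 0x30 → acc = 0x66
  '8' = 0x38 → acc = 0x5E
Checksum = 0x5E.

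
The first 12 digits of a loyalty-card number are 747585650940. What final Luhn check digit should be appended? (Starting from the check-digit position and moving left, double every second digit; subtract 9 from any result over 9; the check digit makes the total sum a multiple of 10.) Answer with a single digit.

8

Partial digits right→left: 0 4 9 0 5 6 5 8 5 7 4 7
Double every second digit counting from the check-digit position (so the 1st, 3rd, 5th, ... of the partial from the right).
  doubled (with −9 where >9): 0 9 1 1 1 8 → sum 20
  kept as-is: 4 0 6 8 7 7 → sum 32
Total = 20 + 32 = 52.
Check digit = (10 − (52 mod 10)) mod 10 = 8.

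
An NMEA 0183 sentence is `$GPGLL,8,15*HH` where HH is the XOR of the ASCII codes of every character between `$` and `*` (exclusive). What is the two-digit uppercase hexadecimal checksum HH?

XOR the ASCII codes of the payload characters:
  'G' = 0x47 → acc = 0x47
  'P' = 0x50 → acc = 0x17
  'G' = 0x47 → acc = 0x50
  'L' = 0x4C → acc = 0x1C
  'L' = 0x4C → acc = 0x50
  ',' = 0x2C → acc = 0x7C
  '8' = 0x38 → acc = 0x44
  ',' = 0x2C → acc = 0x68
  '1' = 0x31 → acc = 0x59
  '5' = 0x35 → acc = 0x6C
Checksum = 0x6C.

6C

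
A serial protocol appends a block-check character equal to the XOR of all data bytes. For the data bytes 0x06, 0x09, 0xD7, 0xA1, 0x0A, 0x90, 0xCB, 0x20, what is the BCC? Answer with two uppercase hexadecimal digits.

08

XOR the bytes together:
  start with 0x06
  0x06 ⊕ 0x09 = 0x0F
  0x0F ⊕ 0xD7 = 0xD8
  0xD8 ⊕ 0xA1 = 0x79
  0x79 ⊕ 0x0A = 0x73
  0x73 ⊕ 0x90 = 0xE3
  0xE3 ⊕ 0xCB = 0x28
  0x28 ⊕ 0x20 = 0x08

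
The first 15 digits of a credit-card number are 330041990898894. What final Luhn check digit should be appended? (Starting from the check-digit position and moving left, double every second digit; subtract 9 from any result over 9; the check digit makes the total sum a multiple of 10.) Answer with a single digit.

Partial digits right→left: 4 9 8 8 9 8 0 9 9 1 4 0 0 3 3
Double every second digit counting from the check-digit position (so the 1st, 3rd, 5th, ... of the partial from the right).
  doubled (with −9 where >9): 8 7 9 0 9 8 0 6 → sum 47
  kept as-is: 9 8 8 9 1 0 3 → sum 38
Total = 47 + 38 = 85.
Check digit = (10 − (85 mod 10)) mod 10 = 5.

5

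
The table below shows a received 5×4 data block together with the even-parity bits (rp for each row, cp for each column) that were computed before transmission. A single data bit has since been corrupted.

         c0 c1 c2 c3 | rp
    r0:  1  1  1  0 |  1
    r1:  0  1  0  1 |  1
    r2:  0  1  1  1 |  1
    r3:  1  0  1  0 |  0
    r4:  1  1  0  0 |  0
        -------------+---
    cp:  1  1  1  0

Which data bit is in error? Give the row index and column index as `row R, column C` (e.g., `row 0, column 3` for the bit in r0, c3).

row 1, column 1

Recompute each row's even parity and compare to rp:
  r0: data parity 1, sent rp 1 → ok
  r1: data parity 0, sent rp 1 → mismatch
  r2: data parity 1, sent rp 1 → ok
  r3: data parity 0, sent rp 0 → ok
  r4: data parity 0, sent rp 0 → ok
Recompute each column's even parity and compare to cp:
  c0: data parity 1, sent cp 1 → ok
  c1: data parity 0, sent cp 1 → mismatch
  c2: data parity 1, sent cp 1 → ok
  c3: data parity 0, sent cp 0 → ok
Exactly one row (r1) and one column (c1) fail → the flipped bit is at their intersection.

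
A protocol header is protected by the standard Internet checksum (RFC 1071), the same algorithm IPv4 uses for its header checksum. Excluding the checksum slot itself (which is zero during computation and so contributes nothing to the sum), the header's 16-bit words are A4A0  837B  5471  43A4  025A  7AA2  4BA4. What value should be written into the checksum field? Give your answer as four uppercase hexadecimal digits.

772D

One's-complement addition (fold any carry out of bit 15 back into bit 0):
  0xA4A0 + 0x837B = 0x1281B → wrap carry → 0x281C
  0x281C + 0x5471 = 0x07C8D
  0x7C8D + 0x43A4 = 0x0C031
  0xC031 + 0x025A = 0x0C28B
  0xC28B + 0x7AA2 = 0x13D2D → wrap carry → 0x3D2E
  0x3D2E + 0x4BA4 = 0x088D2
One's-complement sum = 0x88D2.
Checksum = ~0x88D2 & 0xFFFF = 0x772D.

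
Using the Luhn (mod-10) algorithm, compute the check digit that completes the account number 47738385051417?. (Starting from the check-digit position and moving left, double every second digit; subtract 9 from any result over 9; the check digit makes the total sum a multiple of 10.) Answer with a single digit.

Partial digits right→left: 7 1 4 1 5 0 5 8 3 8 3 7 7 4
Double every second digit counting from the check-digit position (so the 1st, 3rd, 5th, ... of the partial from the right).
  doubled (with −9 where >9): 5 8 1 1 6 6 5 → sum 32
  kept as-is: 1 1 0 8 8 7 4 → sum 29
Total = 32 + 29 = 61.
Check digit = (10 − (61 mod 10)) mod 10 = 9.

9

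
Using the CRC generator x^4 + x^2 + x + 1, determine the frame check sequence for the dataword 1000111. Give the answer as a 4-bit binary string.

1010

Append 4 zeros: 10001110000. Divide by 10111 (XOR where the leading bit is 1):
  pos 0: 10001 XOR 10111 = 00110
  pos 2: 11011 XOR 10111 = 01100
  pos 3: 11000 XOR 10111 = 01111
  pos 4: 11110 XOR 10111 = 01001
  pos 5: 10010 XOR 10111 = 00101
Remainder (last 4 bits) = 1010. This is the CRC / FCS.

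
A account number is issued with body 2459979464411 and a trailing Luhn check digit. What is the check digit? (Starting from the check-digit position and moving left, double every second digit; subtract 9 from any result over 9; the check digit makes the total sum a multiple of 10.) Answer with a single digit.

Partial digits right→left: 1 1 4 4 6 4 9 7 9 9 5 4 2
Double every second digit counting from the check-digit position (so the 1st, 3rd, 5th, ... of the partial from the right).
  doubled (with −9 where >9): 2 8 3 9 9 1 4 → sum 36
  kept as-is: 1 4 4 7 9 4 → sum 29
Total = 36 + 29 = 65.
Check digit = (10 − (65 mod 10)) mod 10 = 5.

5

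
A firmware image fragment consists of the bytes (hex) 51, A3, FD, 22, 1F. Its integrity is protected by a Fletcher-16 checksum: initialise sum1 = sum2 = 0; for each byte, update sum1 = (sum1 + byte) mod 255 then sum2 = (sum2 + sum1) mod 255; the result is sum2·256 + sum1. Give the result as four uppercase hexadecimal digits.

8234

Running sums (mod 255):
  after byte 0 (51): sum1=81, sum2=81
  after byte 1 (A3): sum1=244, sum2=70
  after byte 2 (FD): sum1=242, sum2=57
  after byte 3 (22): sum1=21, sum2=78
  after byte 4 (1F): sum1=52, sum2=130
Checksum = sum2·256 + sum1 = 130·256 + 52 = 33332 = 0x8234.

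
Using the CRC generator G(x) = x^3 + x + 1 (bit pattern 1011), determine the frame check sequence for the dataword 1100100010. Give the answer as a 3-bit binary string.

101

Append 3 zeros: 1100100010000. Divide by 1011 (XOR where the leading bit is 1):
  pos 0: 1100 XOR 1011 = 0111
  pos 1: 1111 XOR 1011 = 0100
  pos 2: 1000 XOR 1011 = 0011
  pos 4: 1100 XOR 1011 = 0111
  pos 5: 1111 XOR 1011 = 0100
  pos 6: 1000 XOR 1011 = 0011
  pos 8: 1100 XOR 1011 = 0111
  pos 9: 1110 XOR 1011 = 0101
Remainder (last 3 bits) = 101. This is the CRC / FCS.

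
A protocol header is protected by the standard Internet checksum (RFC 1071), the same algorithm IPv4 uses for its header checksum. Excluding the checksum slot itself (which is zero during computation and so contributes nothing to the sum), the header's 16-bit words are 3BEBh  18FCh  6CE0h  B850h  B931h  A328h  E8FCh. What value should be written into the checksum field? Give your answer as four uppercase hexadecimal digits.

One's-complement addition (fold any carry out of bit 15 back into bit 0):
  0x3BEB + 0x18FC = 0x054E7
  0x54E7 + 0x6CE0 = 0x0C1C7
  0xC1C7 + 0xB850 = 0x17A17 → wrap carry → 0x7A18
  0x7A18 + 0xB931 = 0x13349 → wrap carry → 0x334A
  0x334A + 0xA328 = 0x0D672
  0xD672 + 0xE8FC = 0x1BF6E → wrap carry → 0xBF6F
One's-complement sum = 0xBF6F.
Checksum = ~0xBF6F & 0xFFFF = 0x4090.

4090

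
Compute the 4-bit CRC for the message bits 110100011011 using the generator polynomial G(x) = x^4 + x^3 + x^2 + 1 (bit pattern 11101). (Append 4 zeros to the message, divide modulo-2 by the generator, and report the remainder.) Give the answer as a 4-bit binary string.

Append 4 zeros: 1101000110110000. Divide by 11101 (XOR where the leading bit is 1):
  pos 0: 11010 XOR 11101 = 00111
  pos 2: 11100 XOR 11101 = 00001
  pos 6: 11101 XOR 11101 = 00000
  pos 11: 10000 XOR 11101 = 01101
Remainder (last 4 bits) = 1101. This is the CRC / FCS.

1101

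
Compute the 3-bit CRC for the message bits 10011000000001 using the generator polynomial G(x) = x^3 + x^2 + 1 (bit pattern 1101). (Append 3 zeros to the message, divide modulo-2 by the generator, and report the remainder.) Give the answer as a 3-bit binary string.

Append 3 zeros: 10011000000001000. Divide by 1101 (XOR where the leading bit is 1):
  pos 0: 1001 XOR 1101 = 0100
  pos 1: 1001 XOR 1101 = 0100
  pos 2: 1000 XOR 1101 = 0101
  pos 3: 1010 XOR 1101 = 0111
  pos 4: 1110 XOR 1101 = 0011
  pos 6: 1100 XOR 1101 = 0001
  pos 9: 1000 XOR 1101 = 0101
  pos 10: 1011 XOR 1101 = 0110
  pos 11: 1100 XOR 1101 = 0001
Remainder (last 3 bits) = 100. This is the CRC / FCS.

100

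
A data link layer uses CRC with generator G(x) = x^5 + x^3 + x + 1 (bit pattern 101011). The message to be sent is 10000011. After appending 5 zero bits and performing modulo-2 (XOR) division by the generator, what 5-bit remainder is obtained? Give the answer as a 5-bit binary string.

00111

Append 5 zeros: 1000001100000. Divide by 101011 (XOR where the leading bit is 1):
  pos 0: 100000 XOR 101011 = 001011
  pos 2: 101111 XOR 101011 = 000100
  pos 5: 100000 XOR 101011 = 001011
  pos 7: 101100 XOR 101011 = 000111
Remainder (last 5 bits) = 00111. This is the CRC / FCS.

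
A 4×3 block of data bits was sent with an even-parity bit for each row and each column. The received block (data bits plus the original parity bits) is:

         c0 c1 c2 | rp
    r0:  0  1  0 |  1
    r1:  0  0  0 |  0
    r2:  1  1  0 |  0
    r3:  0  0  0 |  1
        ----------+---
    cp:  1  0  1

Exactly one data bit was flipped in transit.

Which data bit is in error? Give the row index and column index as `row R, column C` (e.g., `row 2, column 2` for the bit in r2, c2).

row 3, column 2

Recompute each row's even parity and compare to rp:
  r0: data parity 1, sent rp 1 → ok
  r1: data parity 0, sent rp 0 → ok
  r2: data parity 0, sent rp 0 → ok
  r3: data parity 0, sent rp 1 → mismatch
Recompute each column's even parity and compare to cp:
  c0: data parity 1, sent cp 1 → ok
  c1: data parity 0, sent cp 0 → ok
  c2: data parity 0, sent cp 1 → mismatch
Exactly one row (r3) and one column (c2) fail → the flipped bit is at their intersection.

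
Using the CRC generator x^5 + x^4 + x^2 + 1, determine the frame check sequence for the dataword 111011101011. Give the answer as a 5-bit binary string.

10000

Append 5 zeros: 11101110101100000. Divide by 110101 (XOR where the leading bit is 1):
  pos 0: 111011 XOR 110101 = 001110
  pos 2: 111010 XOR 110101 = 001111
  pos 4: 111110 XOR 110101 = 001011
  pos 6: 101111 XOR 110101 = 011010
  pos 7: 110100 XOR 110101 = 000001
Remainder (last 5 bits) = 10000. This is the CRC / FCS.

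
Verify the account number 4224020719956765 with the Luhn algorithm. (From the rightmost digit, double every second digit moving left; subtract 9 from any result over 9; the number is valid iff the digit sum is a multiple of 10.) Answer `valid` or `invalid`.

From the right, keep odd positions and double even positions (subtract 9 from any doubled value over 9):
  doubled (positions 2,4,...): 3 3 9 2 0 0 4 8 → sum 29
  kept (positions 1,3,...): 5 7 5 9 7 2 4 2 → sum 41
Total = 70.
70 mod 10 = 0, so the number is valid.

valid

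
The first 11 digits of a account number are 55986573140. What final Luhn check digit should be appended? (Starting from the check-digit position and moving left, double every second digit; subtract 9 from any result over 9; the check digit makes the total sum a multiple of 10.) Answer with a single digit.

Partial digits right→left: 0 4 1 3 7 5 6 8 9 5 5
Double every second digit counting from the check-digit position (so the 1st, 3rd, 5th, ... of the partial from the right).
  doubled (with −9 where >9): 0 2 5 3 9 1 → sum 20
  kept as-is: 4 3 5 8 5 → sum 25
Total = 20 + 25 = 45.
Check digit = (10 − (45 mod 10)) mod 10 = 5.

5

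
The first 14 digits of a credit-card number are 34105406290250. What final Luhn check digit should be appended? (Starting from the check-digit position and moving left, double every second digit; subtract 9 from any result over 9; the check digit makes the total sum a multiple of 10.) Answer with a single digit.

Partial digits right→left: 0 5 2 0 9 2 6 0 4 5 0 1 4 3
Double every second digit counting from the check-digit position (so the 1st, 3rd, 5th, ... of the partial from the right).
  doubled (with −9 where >9): 0 4 9 3 8 0 8 → sum 32
  kept as-is: 5 0 2 0 5 1 3 → sum 16
Total = 32 + 16 = 48.
Check digit = (10 − (48 mod 10)) mod 10 = 2.

2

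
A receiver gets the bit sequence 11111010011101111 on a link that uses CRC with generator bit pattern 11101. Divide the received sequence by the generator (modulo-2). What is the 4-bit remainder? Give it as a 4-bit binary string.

Modulo-2 division of 11111010011101111 by 11101:
  pos 0: 11111 XOR 11101 = 00010
  pos 3: 10010 XOR 11101 = 01111
  pos 4: 11110 XOR 11101 = 00011
  pos 7: 11111 XOR 11101 = 00010
  pos 10: 10011 XOR 11101 = 01110
  pos 11: 11101 XOR 11101 = 00000
Remainder = 0001 (nonzero — an error is detected).

0001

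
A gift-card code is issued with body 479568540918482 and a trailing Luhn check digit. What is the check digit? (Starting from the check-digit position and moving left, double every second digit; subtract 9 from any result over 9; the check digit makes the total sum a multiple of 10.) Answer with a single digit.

Partial digits right→left: 2 8 4 8 1 9 0 4 5 8 6 5 9 7 4
Double every second digit counting from the check-digit position (so the 1st, 3rd, 5th, ... of the partial from the right).
  doubled (with −9 where >9): 4 8 2 0 1 3 9 8 → sum 35
  kept as-is: 8 8 9 4 8 5 7 → sum 49
Total = 35 + 49 = 84.
Check digit = (10 − (84 mod 10)) mod 10 = 6.

6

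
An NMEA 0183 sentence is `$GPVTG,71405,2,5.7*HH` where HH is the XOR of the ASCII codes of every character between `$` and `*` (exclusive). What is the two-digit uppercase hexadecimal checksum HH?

XOR the ASCII codes of the payload characters:
  'G' = 0x47 → acc = 0x47
  'P' = 0x50 → acc = 0x17
  'V' = 0x56 → acc = 0x41
  'T' = 0x54 → acc = 0x15
  'G' = 0x47 → acc = 0x52
  ',' = 0x2C → acc = 0x7E
  '7' = 0x37 → acc = 0x49
  '1' = 0x31 → acc = 0x78
  '4' = 0x34 → acc = 0x4C
  '0' = 0x30 → acc = 0x7C
  '5' = 0x35 → acc = 0x49
  ',' = 0x2C → acc = 0x65
  '2' = 0x32 → acc = 0x57
  ',' = 0x2C → acc = 0x7B
  '5' = 0x35 → acc = 0x4E
  '.' = 0x2E → acc = 0x60
  '7' = 0x37 → acc = 0x57
Checksum = 0x57.

57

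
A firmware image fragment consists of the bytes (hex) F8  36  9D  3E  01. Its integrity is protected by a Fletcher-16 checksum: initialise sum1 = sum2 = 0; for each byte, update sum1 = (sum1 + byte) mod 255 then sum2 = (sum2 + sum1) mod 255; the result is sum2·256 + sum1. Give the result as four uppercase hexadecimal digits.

0C0C

Running sums (mod 255):
  after byte 0 (F8): sum1=248, sum2=248
  after byte 1 (36): sum1=47, sum2=40
  after byte 2 (9D): sum1=204, sum2=244
  after byte 3 (3E): sum1=11, sum2=0
  after byte 4 (01): sum1=12, sum2=12
Checksum = sum2·256 + sum1 = 12·256 + 12 = 3084 = 0x0C0C.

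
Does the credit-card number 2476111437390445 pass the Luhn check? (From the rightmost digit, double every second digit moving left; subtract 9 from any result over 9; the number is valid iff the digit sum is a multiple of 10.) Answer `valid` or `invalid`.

invalid

From the right, keep odd positions and double even positions (subtract 9 from any doubled value over 9):
  doubled (positions 2,4,...): 8 0 6 6 2 2 5 4 → sum 33
  kept (positions 1,3,...): 5 4 9 7 4 1 6 4 → sum 40
Total = 73.
73 mod 10 = 3, so the number is invalid.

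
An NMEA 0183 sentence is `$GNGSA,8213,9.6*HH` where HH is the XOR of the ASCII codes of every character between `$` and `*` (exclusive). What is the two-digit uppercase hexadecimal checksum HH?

75

XOR the ASCII codes of the payload characters:
  'G' = 0x47 → acc = 0x47
  'N' = 0x4E → acc = 0x09
  'G' = 0x47 → acc = 0x4E
  'S' = 0x53 → acc = 0x1D
  'A' = 0x41 → acc = 0x5C
  ',' = 0x2C → acc = 0x70
  '8' = 0x38 → acc = 0x48
  '2' = 0x32 → acc = 0x7A
  '1' = 0x31 → acc = 0x4B
  '3' = 0x33 → acc = 0x78
  ',' = 0x2C → acc = 0x54
  '9' = 0x39 → acc = 0x6D
  '.' = 0x2E → acc = 0x43
  '6' = 0x36 → acc = 0x75
Checksum = 0x75.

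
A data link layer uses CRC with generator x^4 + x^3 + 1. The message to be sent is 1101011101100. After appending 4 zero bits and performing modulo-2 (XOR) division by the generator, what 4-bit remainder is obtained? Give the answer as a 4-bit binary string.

Append 4 zeros: 11010111011000000. Divide by 11001 (XOR where the leading bit is 1):
  pos 0: 11010 XOR 11001 = 00011
  pos 3: 11111 XOR 11001 = 00110
  pos 5: 11001 XOR 11001 = 00000
  pos 10: 10000 XOR 11001 = 01001
  pos 11: 10010 XOR 11001 = 01011
  pos 12: 10110 XOR 11001 = 01111
Remainder (last 4 bits) = 1111. This is the CRC / FCS.

1111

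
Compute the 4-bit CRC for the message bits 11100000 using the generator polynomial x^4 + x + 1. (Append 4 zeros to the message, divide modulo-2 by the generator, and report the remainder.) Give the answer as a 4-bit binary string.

Append 4 zeros: 111000000000. Divide by 10011 (XOR where the leading bit is 1):
  pos 0: 11100 XOR 10011 = 01111
  pos 1: 11110 XOR 10011 = 01101
  pos 2: 11010 XOR 10011 = 01001
  pos 3: 10010 XOR 10011 = 00001
  pos 7: 10000 XOR 10011 = 00011
Remainder (last 4 bits) = 0011. This is the CRC / FCS.

0011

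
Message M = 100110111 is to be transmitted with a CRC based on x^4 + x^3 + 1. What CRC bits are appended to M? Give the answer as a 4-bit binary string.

Append 4 zeros: 1001101110000. Divide by 11001 (XOR where the leading bit is 1):
  pos 0: 10011 XOR 11001 = 01010
  pos 1: 10100 XOR 11001 = 01101
  pos 2: 11011 XOR 11001 = 00010
  pos 5: 10110 XOR 11001 = 01111
  pos 6: 11110 XOR 11001 = 00111
  pos 8: 11100 XOR 11001 = 00101
Remainder (last 4 bits) = 0101. This is the CRC / FCS.

0101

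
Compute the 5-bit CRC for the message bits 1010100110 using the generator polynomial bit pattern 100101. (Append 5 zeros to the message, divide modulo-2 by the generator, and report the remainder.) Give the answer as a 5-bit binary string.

Append 5 zeros: 101010011000000. Divide by 100101 (XOR where the leading bit is 1):
  pos 0: 101010 XOR 100101 = 001111
  pos 2: 111101 XOR 100101 = 011000
  pos 3: 110001 XOR 100101 = 010100
  pos 4: 101000 XOR 100101 = 001101
  pos 6: 110100 XOR 100101 = 010001
  pos 7: 100010 XOR 100101 = 000111
Remainder (last 5 bits) = 11100. This is the CRC / FCS.

11100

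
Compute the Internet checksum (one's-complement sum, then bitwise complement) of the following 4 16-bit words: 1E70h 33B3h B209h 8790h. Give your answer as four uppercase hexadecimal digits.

7442

One's-complement addition (fold any carry out of bit 15 back into bit 0):
  0x1E70 + 0x33B3 = 0x05223
  0x5223 + 0xB209 = 0x1042C → wrap carry → 0x042D
  0x042D + 0x8790 = 0x08BBD
One's-complement sum = 0x8BBD.
Checksum = ~0x8BBD & 0xFFFF = 0x7442.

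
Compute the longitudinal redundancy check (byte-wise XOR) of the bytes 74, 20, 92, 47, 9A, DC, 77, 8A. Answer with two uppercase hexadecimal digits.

3A

XOR the bytes together:
  start with 0x74
  0x74 ⊕ 0x20 = 0x54
  0x54 ⊕ 0x92 = 0xC6
  0xC6 ⊕ 0x47 = 0x81
  0x81 ⊕ 0x9A = 0x1B
  0x1B ⊕ 0xDC = 0xC7
  0xC7 ⊕ 0x77 = 0xB0
  0xB0 ⊕ 0x8A = 0x3A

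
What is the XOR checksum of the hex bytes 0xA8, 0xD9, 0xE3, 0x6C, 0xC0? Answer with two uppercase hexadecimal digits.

XOR the bytes together:
  start with 0xA8
  0xA8 ⊕ 0xD9 = 0x71
  0x71 ⊕ 0xE3 = 0x92
  0x92 ⊕ 0x6C = 0xFE
  0xFE ⊕ 0xC0 = 0x3E

3E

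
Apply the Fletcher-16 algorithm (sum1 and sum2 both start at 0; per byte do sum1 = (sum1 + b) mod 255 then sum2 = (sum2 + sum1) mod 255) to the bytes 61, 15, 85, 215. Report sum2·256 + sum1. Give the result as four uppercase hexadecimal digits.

A479

Running sums (mod 255):
  after byte 0 (61): sum1=61, sum2=61
  after byte 1 (15): sum1=76, sum2=137
  after byte 2 (85): sum1=161, sum2=43
  after byte 3 (215): sum1=121, sum2=164
Checksum = sum2·256 + sum1 = 164·256 + 121 = 42105 = 0xA479.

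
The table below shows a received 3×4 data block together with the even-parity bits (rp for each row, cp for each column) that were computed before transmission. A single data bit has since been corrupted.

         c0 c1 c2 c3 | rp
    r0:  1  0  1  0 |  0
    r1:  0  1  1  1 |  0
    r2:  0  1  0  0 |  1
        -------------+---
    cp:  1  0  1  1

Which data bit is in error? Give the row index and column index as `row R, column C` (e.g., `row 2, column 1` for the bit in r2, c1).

Recompute each row's even parity and compare to rp:
  r0: data parity 0, sent rp 0 → ok
  r1: data parity 1, sent rp 0 → mismatch
  r2: data parity 1, sent rp 1 → ok
Recompute each column's even parity and compare to cp:
  c0: data parity 1, sent cp 1 → ok
  c1: data parity 0, sent cp 0 → ok
  c2: data parity 0, sent cp 1 → mismatch
  c3: data parity 1, sent cp 1 → ok
Exactly one row (r1) and one column (c2) fail → the flipped bit is at their intersection.

row 1, column 2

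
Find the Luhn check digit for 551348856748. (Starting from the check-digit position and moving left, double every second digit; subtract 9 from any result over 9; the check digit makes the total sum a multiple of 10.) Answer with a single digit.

5

Partial digits right→left: 8 4 7 6 5 8 8 4 3 1 5 5
Double every second digit counting from the check-digit position (so the 1st, 3rd, 5th, ... of the partial from the right).
  doubled (with −9 where >9): 7 5 1 7 6 1 → sum 27
  kept as-is: 4 6 8 4 1 5 → sum 28
Total = 27 + 28 = 55.
Check digit = (10 − (55 mod 10)) mod 10 = 5.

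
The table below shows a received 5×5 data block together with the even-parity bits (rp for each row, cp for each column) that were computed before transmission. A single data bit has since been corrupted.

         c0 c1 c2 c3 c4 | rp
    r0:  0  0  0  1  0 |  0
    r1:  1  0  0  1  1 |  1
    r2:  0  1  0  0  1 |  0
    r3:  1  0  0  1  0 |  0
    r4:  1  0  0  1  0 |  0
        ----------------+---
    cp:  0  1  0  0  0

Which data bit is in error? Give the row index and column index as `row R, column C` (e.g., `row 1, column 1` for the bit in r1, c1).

row 0, column 0

Recompute each row's even parity and compare to rp:
  r0: data parity 1, sent rp 0 → mismatch
  r1: data parity 1, sent rp 1 → ok
  r2: data parity 0, sent rp 0 → ok
  r3: data parity 0, sent rp 0 → ok
  r4: data parity 0, sent rp 0 → ok
Recompute each column's even parity and compare to cp:
  c0: data parity 1, sent cp 0 → mismatch
  c1: data parity 1, sent cp 1 → ok
  c2: data parity 0, sent cp 0 → ok
  c3: data parity 0, sent cp 0 → ok
  c4: data parity 0, sent cp 0 → ok
Exactly one row (r0) and one column (c0) fail → the flipped bit is at their intersection.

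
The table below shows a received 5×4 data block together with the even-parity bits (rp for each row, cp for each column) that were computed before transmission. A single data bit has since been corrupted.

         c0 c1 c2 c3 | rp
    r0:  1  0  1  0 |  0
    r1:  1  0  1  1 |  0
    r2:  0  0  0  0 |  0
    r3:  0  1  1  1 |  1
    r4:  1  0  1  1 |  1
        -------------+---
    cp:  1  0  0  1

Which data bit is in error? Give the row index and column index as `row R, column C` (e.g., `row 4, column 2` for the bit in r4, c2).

Recompute each row's even parity and compare to rp:
  r0: data parity 0, sent rp 0 → ok
  r1: data parity 1, sent rp 0 → mismatch
  r2: data parity 0, sent rp 0 → ok
  r3: data parity 1, sent rp 1 → ok
  r4: data parity 1, sent rp 1 → ok
Recompute each column's even parity and compare to cp:
  c0: data parity 1, sent cp 1 → ok
  c1: data parity 1, sent cp 0 → mismatch
  c2: data parity 0, sent cp 0 → ok
  c3: data parity 1, sent cp 1 → ok
Exactly one row (r1) and one column (c1) fail → the flipped bit is at their intersection.

row 1, column 1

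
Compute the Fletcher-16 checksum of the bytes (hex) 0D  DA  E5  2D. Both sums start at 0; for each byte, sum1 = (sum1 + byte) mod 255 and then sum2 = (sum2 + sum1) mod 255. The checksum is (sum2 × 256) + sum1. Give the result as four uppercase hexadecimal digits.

Running sums (mod 255):
  after byte 0 (0D): sum1=13, sum2=13
  after byte 1 (DA): sum1=231, sum2=244
  after byte 2 (E5): sum1=205, sum2=194
  after byte 3 (2D): sum1=250, sum2=189
Checksum = sum2·256 + sum1 = 189·256 + 250 = 48634 = 0xBDFA.

BDFA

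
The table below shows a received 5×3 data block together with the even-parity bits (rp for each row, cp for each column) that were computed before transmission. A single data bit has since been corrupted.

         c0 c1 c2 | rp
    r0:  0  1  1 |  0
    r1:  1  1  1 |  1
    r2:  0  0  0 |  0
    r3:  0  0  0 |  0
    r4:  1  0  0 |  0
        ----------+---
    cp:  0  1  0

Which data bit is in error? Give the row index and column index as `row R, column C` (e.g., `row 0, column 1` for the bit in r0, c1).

Recompute each row's even parity and compare to rp:
  r0: data parity 0, sent rp 0 → ok
  r1: data parity 1, sent rp 1 → ok
  r2: data parity 0, sent rp 0 → ok
  r3: data parity 0, sent rp 0 → ok
  r4: data parity 1, sent rp 0 → mismatch
Recompute each column's even parity and compare to cp:
  c0: data parity 0, sent cp 0 → ok
  c1: data parity 0, sent cp 1 → mismatch
  c2: data parity 0, sent cp 0 → ok
Exactly one row (r4) and one column (c1) fail → the flipped bit is at their intersection.

row 4, column 1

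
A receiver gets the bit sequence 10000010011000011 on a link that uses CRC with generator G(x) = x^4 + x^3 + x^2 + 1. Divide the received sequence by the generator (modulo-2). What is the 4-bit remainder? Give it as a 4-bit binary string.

0000

Modulo-2 division of 10000010011000011 by 11101:
  pos 0: 10000 XOR 11101 = 01101
  pos 1: 11010 XOR 11101 = 00111
  pos 3: 11110 XOR 11101 = 00011
  pos 6: 11011 XOR 11101 = 00110
  pos 8: 11000 XOR 11101 = 00101
  pos 10: 10100 XOR 11101 = 01001
  pos 11: 10011 XOR 11101 = 01110
  pos 12: 11101 XOR 11101 = 00000
Remainder = 0000 (zero — the frame passes the CRC check).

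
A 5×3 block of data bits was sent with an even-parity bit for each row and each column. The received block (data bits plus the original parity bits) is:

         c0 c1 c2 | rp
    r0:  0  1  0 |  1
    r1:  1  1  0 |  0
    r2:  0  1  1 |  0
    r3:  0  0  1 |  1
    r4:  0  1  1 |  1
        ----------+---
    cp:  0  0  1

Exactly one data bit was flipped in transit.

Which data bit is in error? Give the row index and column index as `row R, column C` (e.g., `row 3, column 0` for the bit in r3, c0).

row 4, column 0

Recompute each row's even parity and compare to rp:
  r0: data parity 1, sent rp 1 → ok
  r1: data parity 0, sent rp 0 → ok
  r2: data parity 0, sent rp 0 → ok
  r3: data parity 1, sent rp 1 → ok
  r4: data parity 0, sent rp 1 → mismatch
Recompute each column's even parity and compare to cp:
  c0: data parity 1, sent cp 0 → mismatch
  c1: data parity 0, sent cp 0 → ok
  c2: data parity 1, sent cp 1 → ok
Exactly one row (r4) and one column (c0) fail → the flipped bit is at their intersection.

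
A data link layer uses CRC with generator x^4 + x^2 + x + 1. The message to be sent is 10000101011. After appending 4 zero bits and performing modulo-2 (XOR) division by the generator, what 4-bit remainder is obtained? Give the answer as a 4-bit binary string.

Append 4 zeros: 100001010110000. Divide by 10111 (XOR where the leading bit is 1):
  pos 0: 10000 XOR 10111 = 00111
  pos 2: 11110 XOR 10111 = 01001
  pos 3: 10011 XOR 10111 = 00100
  pos 5: 10001 XOR 10111 = 00110
  pos 7: 11010 XOR 10111 = 01101
  pos 8: 11010 XOR 10111 = 01101
  pos 9: 11010 XOR 10111 = 01101
  pos 10: 11010 XOR 10111 = 01101
Remainder (last 4 bits) = 1101. This is the CRC / FCS.

1101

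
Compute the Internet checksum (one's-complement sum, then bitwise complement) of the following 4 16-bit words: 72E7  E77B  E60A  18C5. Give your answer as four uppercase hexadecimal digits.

One's-complement addition (fold any carry out of bit 15 back into bit 0):
  0x72E7 + 0xE77B = 0x15A62 → wrap carry → 0x5A63
  0x5A63 + 0xE60A = 0x1406D → wrap carry → 0x406E
  0x406E + 0x18C5 = 0x05933
One's-complement sum = 0x5933.
Checksum = ~0x5933 & 0xFFFF = 0xA6CC.

A6CC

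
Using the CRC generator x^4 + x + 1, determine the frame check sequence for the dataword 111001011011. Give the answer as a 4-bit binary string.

Append 4 zeros: 1110010110110000. Divide by 10011 (XOR where the leading bit is 1):
  pos 0: 11100 XOR 10011 = 01111
  pos 1: 11111 XOR 10011 = 01100
  pos 2: 11000 XOR 10011 = 01011
  pos 3: 10111 XOR 10011 = 00100
  pos 5: 10010 XOR 10011 = 00001
  pos 9: 11100 XOR 10011 = 01111
  pos 10: 11110 XOR 10011 = 01101
  pos 11: 11010 XOR 10011 = 01001
Remainder (last 4 bits) = 1001. This is the CRC / FCS.

1001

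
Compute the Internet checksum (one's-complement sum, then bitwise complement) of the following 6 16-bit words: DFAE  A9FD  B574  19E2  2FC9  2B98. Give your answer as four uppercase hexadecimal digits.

One's-complement addition (fold any carry out of bit 15 back into bit 0):
  0xDFAE + 0xA9FD = 0x189AB → wrap carry → 0x89AC
  0x89AC + 0xB574 = 0x13F20 → wrap carry → 0x3F21
  0x3F21 + 0x19E2 = 0x05903
  0x5903 + 0x2FC9 = 0x088CC
  0x88CC + 0x2B98 = 0x0B464
One's-complement sum = 0xB464.
Checksum = ~0xB464 & 0xFFFF = 0x4B9B.

4B9B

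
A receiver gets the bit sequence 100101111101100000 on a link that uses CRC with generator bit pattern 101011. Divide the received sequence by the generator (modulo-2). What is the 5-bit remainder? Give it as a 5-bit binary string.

Modulo-2 division of 100101111101100000 by 101011:
  pos 0: 100101 XOR 101011 = 001110
  pos 2: 111011 XOR 101011 = 010000
  pos 3: 100001 XOR 101011 = 001010
  pos 5: 101010 XOR 101011 = 000001
  pos 10: 111000 XOR 101011 = 010011
  pos 11: 100110 XOR 101011 = 001101
Remainder = 11010 (nonzero — an error is detected).

11010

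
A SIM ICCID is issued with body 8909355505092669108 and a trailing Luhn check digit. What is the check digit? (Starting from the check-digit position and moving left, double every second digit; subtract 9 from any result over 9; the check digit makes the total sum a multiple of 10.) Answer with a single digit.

3

Partial digits right→left: 8 0 1 9 6 6 2 9 0 5 0 5 5 5 3 9 0 9 8
Double every second digit counting from the check-digit position (so the 1st, 3rd, 5th, ... of the partial from the right).
  doubled (with −9 where >9): 7 2 3 4 0 0 1 6 0 7 → sum 30
  kept as-is: 0 9 6 9 5 5 5 9 9 → sum 57
Total = 30 + 57 = 87.
Check digit = (10 − (87 mod 10)) mod 10 = 3.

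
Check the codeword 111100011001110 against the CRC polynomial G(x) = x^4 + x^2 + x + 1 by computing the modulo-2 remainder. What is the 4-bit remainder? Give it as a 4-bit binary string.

Modulo-2 division of 111100011001110 by 10111:
  pos 0: 11110 XOR 10111 = 01001
  pos 1: 10010 XOR 10111 = 00101
  pos 3: 10101 XOR 10111 = 00010
  pos 6: 10100 XOR 10111 = 00011
  pos 9: 11111 XOR 10111 = 01000
  pos 10: 10000 XOR 10111 = 00111
Remainder = 0111 (nonzero — an error is detected).

0111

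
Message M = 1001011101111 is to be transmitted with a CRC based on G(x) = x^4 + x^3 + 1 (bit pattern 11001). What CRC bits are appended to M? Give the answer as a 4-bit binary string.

Append 4 zeros: 10010111011110000. Divide by 11001 (XOR where the leading bit is 1):
  pos 0: 10010 XOR 11001 = 01011
  pos 1: 10111 XOR 11001 = 01110
  pos 2: 11101 XOR 11001 = 00100
  pos 4: 10010 XOR 11001 = 01011
  pos 5: 10111 XOR 11001 = 01110
  pos 6: 11101 XOR 11001 = 00100
  pos 8: 10011 XOR 11001 = 01010
  pos 9: 10100 XOR 11001 = 01101
  pos 10: 11010 XOR 11001 = 00011
Remainder (last 4 bits) = 1100. This is the CRC / FCS.

1100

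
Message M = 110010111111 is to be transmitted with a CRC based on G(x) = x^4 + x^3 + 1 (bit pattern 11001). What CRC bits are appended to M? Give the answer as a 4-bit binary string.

Append 4 zeros: 1100101111110000. Divide by 11001 (XOR where the leading bit is 1):
  pos 0: 11001 XOR 11001 = 00000
  pos 6: 11111 XOR 11001 = 00110
  pos 8: 11010 XOR 11001 = 00011
  pos 11: 11000 XOR 11001 = 00001
Remainder (last 4 bits) = 0001. This is the CRC / FCS.

0001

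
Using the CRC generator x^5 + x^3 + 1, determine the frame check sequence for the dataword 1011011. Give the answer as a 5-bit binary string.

10011

Append 5 zeros: 101101100000. Divide by 101001 (XOR where the leading bit is 1):
  pos 0: 101101 XOR 101001 = 000100
  pos 3: 100100 XOR 101001 = 001101
  pos 5: 110100 XOR 101001 = 011101
  pos 6: 111010 XOR 101001 = 010011
Remainder (last 5 bits) = 10011. This is the CRC / FCS.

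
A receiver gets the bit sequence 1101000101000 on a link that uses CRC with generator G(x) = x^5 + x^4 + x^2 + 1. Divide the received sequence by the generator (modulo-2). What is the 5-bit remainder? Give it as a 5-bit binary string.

Modulo-2 division of 1101000101000 by 110101:
  pos 0: 110100 XOR 110101 = 000001
  pos 5: 101010 XOR 110101 = 011111
  pos 6: 111110 XOR 110101 = 001011
Remainder = 10110 (nonzero — an error is detected).

10110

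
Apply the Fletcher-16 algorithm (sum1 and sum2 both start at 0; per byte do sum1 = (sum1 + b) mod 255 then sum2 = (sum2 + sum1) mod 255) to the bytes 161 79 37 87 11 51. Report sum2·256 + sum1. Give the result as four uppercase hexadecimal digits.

Running sums (mod 255):
  after byte 0 (161): sum1=161, sum2=161
  after byte 1 (79): sum1=240, sum2=146
  after byte 2 (37): sum1=22, sum2=168
  after byte 3 (87): sum1=109, sum2=22
  after byte 4 (11): sum1=120, sum2=142
  after byte 5 (51): sum1=171, sum2=58
Checksum = sum2·256 + sum1 = 58·256 + 171 = 15019 = 0x3AAB.

3AAB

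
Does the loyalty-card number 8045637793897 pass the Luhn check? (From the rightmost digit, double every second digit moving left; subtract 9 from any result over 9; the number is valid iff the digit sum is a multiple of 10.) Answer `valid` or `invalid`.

From the right, keep odd positions and double even positions (subtract 9 from any doubled value over 9):
  doubled (positions 2,4,...): 9 6 5 6 1 0 → sum 27
  kept (positions 1,3,...): 7 8 9 7 6 4 8 → sum 49
Total = 76.
76 mod 10 = 6, so the number is invalid.

invalid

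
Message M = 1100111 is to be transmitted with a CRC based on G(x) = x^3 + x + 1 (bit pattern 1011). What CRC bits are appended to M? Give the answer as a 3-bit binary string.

100

Append 3 zeros: 1100111000. Divide by 1011 (XOR where the leading bit is 1):
  pos 0: 1100 XOR 1011 = 0111
  pos 1: 1111 XOR 1011 = 0100
  pos 2: 1001 XOR 1011 = 0010
  pos 4: 1010 XOR 1011 = 0001
Remainder (last 3 bits) = 100. This is the CRC / FCS.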